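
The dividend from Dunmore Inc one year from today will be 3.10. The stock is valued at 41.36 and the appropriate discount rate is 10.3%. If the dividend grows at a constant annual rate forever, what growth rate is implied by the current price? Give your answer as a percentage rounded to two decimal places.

2.80%

P = D₁/(r−g) ⇒ g = r − D₁/P = 0.103 − 3.10/41.36 = 0.028048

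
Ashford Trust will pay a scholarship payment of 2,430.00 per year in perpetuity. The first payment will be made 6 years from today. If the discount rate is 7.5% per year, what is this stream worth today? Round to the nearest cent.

22568.50

Value at end of year 5: C / r = 2,430.00 / 0.075 = 32,400.0000
Discount to today: PV = 32,400.0000 / (1 + 0.075)^5 = 32,400.0000 / 1.435629 = 22,568.50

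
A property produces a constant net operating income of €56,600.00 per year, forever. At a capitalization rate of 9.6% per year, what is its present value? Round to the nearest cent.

€589583.33

Level perpetuity: PV = C / r = €56,600.00 / 0.096 = €589,583.33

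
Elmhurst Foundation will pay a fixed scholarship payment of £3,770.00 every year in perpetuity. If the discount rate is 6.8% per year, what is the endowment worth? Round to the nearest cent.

£55441.18

Level perpetuity: PV = C / r = £3,770.00 / 0.068 = £55,441.18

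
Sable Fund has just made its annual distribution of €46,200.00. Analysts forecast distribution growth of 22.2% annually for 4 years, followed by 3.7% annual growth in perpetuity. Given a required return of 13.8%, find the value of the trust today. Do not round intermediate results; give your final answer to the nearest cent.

€852202.22

D_1 = 56456.40000
D_2 = 68989.72080
D_3 = 84305.43882
D_4 = 103021.24624
Terminal value at year 4: TV = D_4×(1+g_2)/(r−g_2) = 106833.03235/0.101 = 1057752.79550
P_0 = D_1/(1+r)^1 + D_2/(1+r)^2 + D_3/(1+r)^3 + D_4/(1+r)^4 + TV/(1+r)^4
    = 49610.19332 + 53272.10566 + 57204.31732 + 61426.78011 + 630688.82156 = 852202.21798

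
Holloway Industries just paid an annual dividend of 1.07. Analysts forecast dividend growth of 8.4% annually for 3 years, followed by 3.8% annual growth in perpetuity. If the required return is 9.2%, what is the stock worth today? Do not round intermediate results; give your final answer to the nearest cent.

D_1 = 1.15988
D_2 = 1.25731
D_3 = 1.36292
Terminal value at year 3: TV = D_3×(1+g_2)/(r−g_2) = 1.41472/0.054 = 26.19843
P_0 = D_1/(1+r)^1 + D_2/(1+r)^2 + D_3/(1+r)^3 + TV/(1+r)^3
    = 1.06216 + 1.05438 + 1.04666 + 20.11904 = 23.28224

23.28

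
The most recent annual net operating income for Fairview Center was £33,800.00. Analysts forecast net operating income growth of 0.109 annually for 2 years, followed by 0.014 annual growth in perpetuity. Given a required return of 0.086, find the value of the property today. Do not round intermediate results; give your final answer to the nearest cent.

D_1 = 37484.20000
D_2 = 41569.97780
Terminal value at year 2: TV = D_2×(1+g_2)/(r−g_2) = 42151.95749/0.072 = 585443.85402
P_0 = D_1/(1+r)^1 + D_2/(1+r)^2 + TV/(1+r)^2
    = 34515.83794 + 35246.83635 + 496392.94522 = 566155.61950

£566155.62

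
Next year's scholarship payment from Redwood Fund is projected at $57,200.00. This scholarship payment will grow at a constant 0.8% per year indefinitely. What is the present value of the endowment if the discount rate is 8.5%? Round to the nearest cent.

Growing perpetuity: P = D₁ / (r − g) = $57,200.0000 / (0.085 − 0.008) = $742,857.14

$742857.14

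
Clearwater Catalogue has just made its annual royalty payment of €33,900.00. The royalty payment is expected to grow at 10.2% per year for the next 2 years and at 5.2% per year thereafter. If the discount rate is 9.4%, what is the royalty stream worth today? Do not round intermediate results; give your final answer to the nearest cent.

D_1 = 37357.80000
D_2 = 41168.29560
Terminal value at year 2: TV = D_2×(1+g_2)/(r−g_2) = 43309.04697/0.042 = 1031167.78503
P_0 = D_1/(1+r)^1 + D_2/(1+r)^2 + TV/(1+r)^2
    = 34147.89762 + 34397.60803 + 861578.18200 = 930123.68765

€930123.69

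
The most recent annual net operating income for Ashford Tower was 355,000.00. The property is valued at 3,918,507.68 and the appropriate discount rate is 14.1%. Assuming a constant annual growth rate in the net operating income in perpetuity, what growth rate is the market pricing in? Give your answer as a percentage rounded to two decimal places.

4.62%

P = D₀(1+g)/(r−g) ⇒ P(r−g) = D₀(1+g) ⇒ g(P+D₀) = P·r − D₀
g = (P·r − D₀)/(P + D₀) = (3,918,507.68×0.141 − 355,000.00) / (3,918,507.68 + 355,000.00) = 0.046217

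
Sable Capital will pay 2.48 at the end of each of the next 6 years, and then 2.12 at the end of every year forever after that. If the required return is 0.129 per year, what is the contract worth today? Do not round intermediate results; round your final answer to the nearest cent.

17.88

PV of 6-year annuity: 2.48 × [1 − (1+0.129)^−6] / 0.129 = 9.94159
Perpetuity value at year 6: 2.12 / 0.129 = 16.43411
PV of perpetuity: 16.43411 / (1+0.129)^6 = 7.93565
Total PV = 9.94159 + 7.93565 = 17.87724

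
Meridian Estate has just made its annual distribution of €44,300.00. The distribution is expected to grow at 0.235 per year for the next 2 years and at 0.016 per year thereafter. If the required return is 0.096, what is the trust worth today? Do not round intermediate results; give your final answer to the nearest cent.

D_1 = 54710.50000
D_2 = 67567.46750
Terminal value at year 2: TV = D_2×(1+g_2)/(r−g_2) = 68648.54698/0.08 = 858106.83725
P_0 = D_1/(1+r)^1 + D_2/(1+r)^2 + TV/(1+r)^2
    = 49918.33942 + 56249.22370 + 714365.14103 = 820532.70415

€820532.70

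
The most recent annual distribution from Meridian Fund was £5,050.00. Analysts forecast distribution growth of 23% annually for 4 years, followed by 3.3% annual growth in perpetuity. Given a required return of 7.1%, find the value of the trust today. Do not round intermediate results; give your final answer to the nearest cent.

£267715.29

D_1 = 6211.50000
D_2 = 7640.14500
D_3 = 9397.37835
D_4 = 11558.77537
Terminal value at year 4: TV = D_4×(1+g_2)/(r−g_2) = 11940.21496/0.038 = 314216.18310
P_0 = D_1/(1+r)^1 + D_2/(1+r)^2 + D_3/(1+r)^3 + D_4/(1+r)^4 + TV/(1+r)^4
    = 5799.71989 + 6660.74273 + 7649.59249 + 8785.24628 + 238819.98430 = 267715.28568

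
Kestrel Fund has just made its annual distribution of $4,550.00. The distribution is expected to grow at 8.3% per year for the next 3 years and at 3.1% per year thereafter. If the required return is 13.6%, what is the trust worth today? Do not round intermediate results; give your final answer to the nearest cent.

$51126.18

D_1 = 4927.65000
D_2 = 5336.64495
D_3 = 5779.58648
Terminal value at year 3: TV = D_3×(1+g_2)/(r−g_2) = 5958.75366/0.105 = 56750.03487
P_0 = D_1/(1+r)^1 + D_2/(1+r)^2 + D_3/(1+r)^3 + TV/(1+r)^3
    = 4337.72007 + 4135.34405 + 3942.40986 + 38710.71016 = 51126.18413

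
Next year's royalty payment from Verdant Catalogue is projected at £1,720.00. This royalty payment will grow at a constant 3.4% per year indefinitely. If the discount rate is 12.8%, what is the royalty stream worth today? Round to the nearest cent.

£18297.87

Growing perpetuity: P = D₁ / (r − g) = £1,720.0000 / (0.128 − 0.034) = £18,297.87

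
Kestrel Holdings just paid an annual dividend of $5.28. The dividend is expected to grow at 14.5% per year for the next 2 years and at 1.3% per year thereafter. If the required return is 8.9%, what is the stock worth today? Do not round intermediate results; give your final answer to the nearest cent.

$89.19

D_1 = 6.04560
D_2 = 6.92221
Terminal value at year 2: TV = D_2×(1+g_2)/(r−g_2) = 7.01220/0.076 = 92.26580
P_0 = D_1/(1+r)^1 + D_2/(1+r)^2 + TV/(1+r)^2
    = 5.55152 + 5.83699 + 77.80097 = 89.18947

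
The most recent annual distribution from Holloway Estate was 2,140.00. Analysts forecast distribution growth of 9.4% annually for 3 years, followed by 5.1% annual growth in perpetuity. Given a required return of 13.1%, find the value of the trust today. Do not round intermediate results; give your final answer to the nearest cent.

D_1 = 2341.16000
D_2 = 2561.22904
D_3 = 2801.98457
Terminal value at year 3: TV = D_3×(1+g_2)/(r−g_2) = 2944.88578/0.08 = 36811.07229
P_0 = D_1/(1+r)^1 + D_2/(1+r)^2 + D_3/(1+r)^3 + TV/(1+r)^3
    = 2069.99116 + 2002.27261 + 1936.76944 + 25444.30856 = 31453.34178

31453.34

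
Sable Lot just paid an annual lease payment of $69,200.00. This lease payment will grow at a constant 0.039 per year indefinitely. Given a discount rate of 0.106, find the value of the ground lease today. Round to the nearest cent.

$1073116.42

D₁ = D₀ × (1 + g) = $69,200.00 × 1.039 = $71,898.8000
Growing perpetuity: P = D₁ / (r − g) = $71,898.8000 / (0.106 − 0.039) = $1,073,116.42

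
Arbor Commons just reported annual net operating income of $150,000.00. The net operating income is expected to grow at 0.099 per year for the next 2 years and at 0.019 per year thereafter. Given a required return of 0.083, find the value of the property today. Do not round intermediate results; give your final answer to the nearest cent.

D_1 = 164850.00000
D_2 = 181170.15000
Terminal value at year 2: TV = D_2×(1+g_2)/(r−g_2) = 184612.38285/0.064 = 2884568.48203
P_0 = D_1/(1+r)^1 + D_2/(1+r)^2 + TV/(1+r)^2
    = 152216.06648 + 154464.87264 + 2459370.39399 = 2766051.33310

$2766051.33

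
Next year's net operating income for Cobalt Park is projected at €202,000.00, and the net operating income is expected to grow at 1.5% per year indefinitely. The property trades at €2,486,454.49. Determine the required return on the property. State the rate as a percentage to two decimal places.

9.62%

P = D₁/(r − g) ⇒ r = D₁/P + g = €202,000.0000/€2,486,454.49 + 0.015 = 0.081240 + 0.015 = 0.096240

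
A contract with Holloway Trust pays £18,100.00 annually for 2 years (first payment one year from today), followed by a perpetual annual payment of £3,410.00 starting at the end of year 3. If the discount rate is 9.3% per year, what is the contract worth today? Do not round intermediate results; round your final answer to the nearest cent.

£62403.24

PV of 2-year annuity: £18,100.00 × [1 − (1+0.093)^−2] / 0.093 = 31710.82050
Perpetuity value at year 2: £3,410.00 / 0.093 = 36666.66667
PV of perpetuity: 36666.66667 / (1+0.093)^2 = 30692.41816
Total PV = 31710.82050 + 30692.41816 = 62403.23866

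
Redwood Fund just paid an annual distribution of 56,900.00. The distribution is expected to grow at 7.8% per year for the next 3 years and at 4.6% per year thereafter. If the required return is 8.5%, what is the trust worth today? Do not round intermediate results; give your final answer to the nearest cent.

1665247.04

D_1 = 61338.20000
D_2 = 66122.57960
D_3 = 71280.14081
Terminal value at year 3: TV = D_3×(1+g_2)/(r−g_2) = 74559.02729/0.039 = 1911769.93041
P_0 = D_1/(1+r)^1 + D_2/(1+r)^2 + D_3/(1+r)^3 + TV/(1+r)^3
    = 56532.90323 + 56168.17482 + 55805.79950 + 1496740.16085 = 1665247.03839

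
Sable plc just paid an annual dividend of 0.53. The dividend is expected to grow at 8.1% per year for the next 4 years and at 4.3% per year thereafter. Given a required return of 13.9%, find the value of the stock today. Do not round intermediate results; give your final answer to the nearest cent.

6.54

D_1 = 0.57293
D_2 = 0.61934
D_3 = 0.66950
D_4 = 0.72373
Terminal value at year 4: TV = D_4×(1+g_2)/(r−g_2) = 0.75485/0.096 = 7.86306
P_0 = D_1/(1+r)^1 + D_2/(1+r)^2 + D_3/(1+r)^3 + D_4/(1+r)^4 + TV/(1+r)^4
    = 0.50301 + 0.47740 + 0.45309 + 0.43002 + 4.67194 = 6.53545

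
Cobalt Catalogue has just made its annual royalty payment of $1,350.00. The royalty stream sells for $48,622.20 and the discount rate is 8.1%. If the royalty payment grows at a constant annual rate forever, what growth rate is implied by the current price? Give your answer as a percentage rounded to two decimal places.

P = D₀(1+g)/(r−g) ⇒ P(r−g) = D₀(1+g) ⇒ g(P+D₀) = P·r − D₀
g = (P·r − D₀)/(P + D₀) = ($48,622.20×0.081 − $1,350.00) / ($48,622.20 + $1,350.00) = 0.051797

5.18%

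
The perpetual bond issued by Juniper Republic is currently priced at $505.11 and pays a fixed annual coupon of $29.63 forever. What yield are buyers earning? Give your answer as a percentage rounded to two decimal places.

P = C/r ⇒ r = C/P = $29.63/$505.11 = 0.058660

5.87%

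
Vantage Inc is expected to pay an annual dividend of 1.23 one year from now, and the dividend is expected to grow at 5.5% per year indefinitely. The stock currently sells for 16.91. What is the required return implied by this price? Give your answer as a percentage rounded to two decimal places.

12.77%

P = D₁/(r − g) ⇒ r = D₁/P + g = 1.2300/16.91 + 0.055 = 0.072738 + 0.055 = 0.127738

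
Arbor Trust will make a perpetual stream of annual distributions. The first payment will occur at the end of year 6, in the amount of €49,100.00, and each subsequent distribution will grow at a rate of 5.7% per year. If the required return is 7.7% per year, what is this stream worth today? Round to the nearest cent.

€1694232.39

Value at end of year 5: C₁ / (r − g) = €49,100.00 / (0.077 − 0.057) = €2,455,000.0000
Discount to today: PV = €2,455,000.0000 / (1 + 0.077)^5 = €2,455,000.0000 / 1.449034 = €1,694,232.39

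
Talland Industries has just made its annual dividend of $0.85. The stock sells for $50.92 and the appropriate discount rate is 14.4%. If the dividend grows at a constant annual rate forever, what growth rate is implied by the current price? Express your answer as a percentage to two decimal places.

P = D₀(1+g)/(r−g) ⇒ P(r−g) = D₀(1+g) ⇒ g(P+D₀) = P·r − D₀
g = (P·r − D₀)/(P + D₀) = ($50.92×0.144 − $0.85) / ($50.92 + $0.85) = 0.125217

12.52%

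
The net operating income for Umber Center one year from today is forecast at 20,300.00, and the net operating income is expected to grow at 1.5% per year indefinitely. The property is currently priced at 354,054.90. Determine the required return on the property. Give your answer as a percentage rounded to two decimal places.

P = D₁/(r − g) ⇒ r = D₁/P + g = 20,300.0000/354,054.90 + 0.015 = 0.057336 + 0.015 = 0.072336

7.23%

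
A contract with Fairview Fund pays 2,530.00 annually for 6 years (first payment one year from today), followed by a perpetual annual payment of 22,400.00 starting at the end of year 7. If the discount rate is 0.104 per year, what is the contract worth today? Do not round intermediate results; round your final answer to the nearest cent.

PV of 6-year annuity: 2,530.00 × [1 − (1+0.104)^−6] / 0.104 = 10890.83811
Perpetuity value at year 6: 22,400.00 / 0.104 = 215384.61538
PV of perpetuity: 215384.61538 / (1+0.104)^6 = 118959.80365
Total PV = 10890.83811 + 118959.80365 = 129850.64176

129850.64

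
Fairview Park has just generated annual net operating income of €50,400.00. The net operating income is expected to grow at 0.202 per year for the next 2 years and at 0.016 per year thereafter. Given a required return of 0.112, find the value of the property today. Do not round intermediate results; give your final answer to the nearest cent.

€736603.33

D_1 = 60580.80000
D_2 = 72818.12160
Terminal value at year 2: TV = D_2×(1+g_2)/(r−g_2) = 73983.21155/0.096 = 770658.45360
P_0 = D_1/(1+r)^1 + D_2/(1+r)^2 + TV/(1+r)^2
    = 54479.13669 + 58888.41934 + 623235.77131 = 736603.32734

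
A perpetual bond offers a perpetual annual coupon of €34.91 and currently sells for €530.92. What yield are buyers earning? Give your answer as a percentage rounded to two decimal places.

6.58%

P = C/r ⇒ r = C/P = €34.91/€530.92 = 0.065754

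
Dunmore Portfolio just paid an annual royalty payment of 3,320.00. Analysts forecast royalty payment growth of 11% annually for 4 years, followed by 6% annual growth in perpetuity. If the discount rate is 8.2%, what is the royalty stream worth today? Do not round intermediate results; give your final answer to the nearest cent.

191337.37

D_1 = 3685.20000
D_2 = 4090.57200
D_3 = 4540.53492
D_4 = 5039.99376
Terminal value at year 4: TV = D_4×(1+g_2)/(r−g_2) = 5342.39339/0.022 = 242836.06304
P_0 = D_1/(1+r)^1 + D_2/(1+r)^2 + D_3/(1+r)^3 + D_4/(1+r)^4 + TV/(1+r)^4
    = 3405.91497 + 3494.05325 + 3584.47238 + 3677.23136 + 177175.69304 = 191337.36500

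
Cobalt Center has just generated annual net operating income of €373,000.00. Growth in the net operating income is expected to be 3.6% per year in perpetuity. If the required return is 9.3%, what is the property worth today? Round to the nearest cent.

€6779438.60

D₁ = D₀ × (1 + g) = €373,000.00 × 1.036 = €386,428.0000
Growing perpetuity: P = D₁ / (r − g) = €386,428.0000 / (0.093 − 0.036) = €6,779,438.60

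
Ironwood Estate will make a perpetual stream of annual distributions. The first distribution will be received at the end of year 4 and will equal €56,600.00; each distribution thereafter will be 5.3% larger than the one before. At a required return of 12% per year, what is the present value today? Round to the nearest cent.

€601294.96

Value at end of year 3: C₁ / (r − g) = €56,600.00 / (0.12 − 0.053) = €844,776.1194
Discount to today: PV = €844,776.1194 / (1 + 0.12)^3 = €844,776.1194 / 1.404928 = €601,294.96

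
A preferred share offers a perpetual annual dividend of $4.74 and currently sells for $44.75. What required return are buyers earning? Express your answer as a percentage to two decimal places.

P = C/r ⇒ r = C/P = $4.74/$44.75 = 0.105922

10.59%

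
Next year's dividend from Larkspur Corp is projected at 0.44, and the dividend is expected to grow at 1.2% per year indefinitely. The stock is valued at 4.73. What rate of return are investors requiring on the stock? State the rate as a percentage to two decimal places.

P = D₁/(r − g) ⇒ r = D₁/P + g = 0.4400/4.73 + 0.012 = 0.093023 + 0.012 = 0.105023

10.50%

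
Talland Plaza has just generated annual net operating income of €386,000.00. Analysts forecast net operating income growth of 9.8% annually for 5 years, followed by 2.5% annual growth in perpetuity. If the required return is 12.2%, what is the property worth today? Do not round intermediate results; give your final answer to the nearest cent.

€5470517.27

D_1 = 423828.00000
D_2 = 465363.14400
D_3 = 510968.73211
D_4 = 561043.66786
D_5 = 616025.94731
Terminal value at year 5: TV = D_5×(1+g_2)/(r−g_2) = 631426.59599/0.097 = 6509552.53600
P_0 = D_1/(1+r)^1 + D_2/(1+r)^2 + D_3/(1+r)^3 + D_4/(1+r)^4 + D_5/(1+r)^5 + TV/(1+r)^5
    = 377743.31551 + 369663.24459 + 361756.00941 + 354017.91295 + 346445.33727 + 3660891.45057 = 5470517.27030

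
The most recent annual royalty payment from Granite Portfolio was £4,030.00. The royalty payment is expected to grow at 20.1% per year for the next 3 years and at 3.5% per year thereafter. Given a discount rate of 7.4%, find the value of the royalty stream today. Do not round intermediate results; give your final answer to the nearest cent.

D_1 = 4840.03000
D_2 = 5812.87603
D_3 = 6981.26411
Terminal value at year 3: TV = D_3×(1+g_2)/(r−g_2) = 7225.60836/0.039 = 185272.00913
P_0 = D_1/(1+r)^1 + D_2/(1+r)^2 + D_3/(1+r)^3 + TV/(1+r)^3
    = 4506.54562 + 5039.44255 + 5635.35428 + 149553.63284 = 164734.97529

£164734.98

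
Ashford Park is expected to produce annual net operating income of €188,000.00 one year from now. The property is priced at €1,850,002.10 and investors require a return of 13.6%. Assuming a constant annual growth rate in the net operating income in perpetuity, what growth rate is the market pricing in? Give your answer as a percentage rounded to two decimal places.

P = D₁/(r−g) ⇒ g = r − D₁/P = 0.136 − €188,000.00/€1,850,002.10 = 0.034378

3.44%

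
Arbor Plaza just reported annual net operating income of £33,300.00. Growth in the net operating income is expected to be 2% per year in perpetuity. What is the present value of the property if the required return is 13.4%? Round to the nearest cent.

£297947.37

D₁ = D₀ × (1 + g) = £33,300.00 × 1.02 = £33,966.0000
Growing perpetuity: P = D₁ / (r − g) = £33,966.0000 / (0.134 − 0.02) = £297,947.37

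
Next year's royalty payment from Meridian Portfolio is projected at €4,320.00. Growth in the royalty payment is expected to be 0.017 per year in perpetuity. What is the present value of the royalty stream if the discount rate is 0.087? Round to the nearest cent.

Growing perpetuity: P = D₁ / (r − g) = €4,320.0000 / (0.087 − 0.017) = €61,714.29

€61714.29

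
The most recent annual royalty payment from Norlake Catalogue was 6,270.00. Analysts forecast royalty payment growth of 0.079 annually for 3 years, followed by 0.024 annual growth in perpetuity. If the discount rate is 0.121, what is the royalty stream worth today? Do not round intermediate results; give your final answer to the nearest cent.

D_1 = 6765.33000
D_2 = 7299.79107
D_3 = 7876.47456
Terminal value at year 3: TV = D_3×(1+g_2)/(r−g_2) = 8065.50995/0.097 = 83149.58716
P_0 = D_1/(1+r)^1 + D_2/(1+r)^2 + D_3/(1+r)^3 + TV/(1+r)^3
    = 6035.08475 + 5808.97096 + 5591.32887 + 59025.98722 = 76461.37179

76461.37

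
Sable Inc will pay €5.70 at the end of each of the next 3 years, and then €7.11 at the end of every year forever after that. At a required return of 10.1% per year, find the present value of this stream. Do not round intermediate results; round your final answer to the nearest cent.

€66.90

PV of 3-year annuity: €5.70 × [1 − (1+0.101)^−3] / 0.101 = 14.15014
Perpetuity value at year 3: €7.11 / 0.101 = 70.39604
PV of perpetuity: 70.39604 / (1+0.101)^3 = 52.74560
Total PV = 14.15014 + 52.74560 = 66.89574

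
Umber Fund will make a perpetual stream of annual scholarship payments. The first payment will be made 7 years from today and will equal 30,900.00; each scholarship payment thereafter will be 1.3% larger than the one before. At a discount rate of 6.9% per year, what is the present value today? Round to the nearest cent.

369746.63

Value at end of year 6: C₁ / (r − g) = 30,900.00 / (0.069 − 0.013) = 551,785.7143
Discount to today: PV = 551,785.7143 / (1 + 0.069)^6 = 551,785.7143 / 1.492335 = 369,746.63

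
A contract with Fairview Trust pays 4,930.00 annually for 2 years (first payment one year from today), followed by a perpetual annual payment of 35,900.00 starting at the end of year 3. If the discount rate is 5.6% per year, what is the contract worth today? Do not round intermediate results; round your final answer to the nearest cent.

583971.38

PV of 2-year annuity: 4,930.00 × [1 − (1+0.056)^−2] / 0.056 = 9089.54603
Perpetuity value at year 2: 35,900.00 / 0.056 = 641071.42857
PV of perpetuity: 641071.42857 / (1+0.056)^2 = 574881.83376
Total PV = 9089.54603 + 574881.83376 = 583971.37979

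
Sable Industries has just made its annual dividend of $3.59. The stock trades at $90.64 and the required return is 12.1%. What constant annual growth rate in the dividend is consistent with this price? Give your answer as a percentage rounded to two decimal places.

P = D₀(1+g)/(r−g) ⇒ P(r−g) = D₀(1+g) ⇒ g(P+D₀) = P·r − D₀
g = (P·r − D₀)/(P + D₀) = ($90.64×0.121 − $3.59) / ($90.64 + $3.59) = 0.078292

7.83%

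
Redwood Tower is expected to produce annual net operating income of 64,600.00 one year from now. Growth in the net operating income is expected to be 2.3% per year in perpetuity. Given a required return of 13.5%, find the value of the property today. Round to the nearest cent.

Growing perpetuity: P = D₁ / (r − g) = 64,600.0000 / (0.135 − 0.023) = 576,785.71

576785.71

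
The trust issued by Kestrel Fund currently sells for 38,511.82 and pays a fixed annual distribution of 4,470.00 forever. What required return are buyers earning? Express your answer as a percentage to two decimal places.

11.61%

P = C/r ⇒ r = C/P = 4,470.00/38,511.82 = 0.116068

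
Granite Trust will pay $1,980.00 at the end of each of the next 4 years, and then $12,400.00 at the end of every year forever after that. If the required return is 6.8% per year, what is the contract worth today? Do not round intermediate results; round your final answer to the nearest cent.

PV of 4-year annuity: $1,980.00 × [1 − (1+0.068)^−4] / 0.068 = 6737.07069
Perpetuity value at year 4: $12,400.00 / 0.068 = 182352.94118
PV of perpetuity: 182352.94118 / (1+0.068)^4 = 140161.18535
Total PV = 6737.07069 + 140161.18535 = 146898.25604

$146898.26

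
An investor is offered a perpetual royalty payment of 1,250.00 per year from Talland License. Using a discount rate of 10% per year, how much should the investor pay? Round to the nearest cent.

12500.00

Level perpetuity: PV = C / r = 1,250.00 / 0.1 = 12,500.00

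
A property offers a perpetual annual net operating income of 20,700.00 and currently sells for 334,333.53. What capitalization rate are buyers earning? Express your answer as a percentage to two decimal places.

P = C/r ⇒ r = C/P = 20,700.00/334,333.53 = 0.061914

6.19%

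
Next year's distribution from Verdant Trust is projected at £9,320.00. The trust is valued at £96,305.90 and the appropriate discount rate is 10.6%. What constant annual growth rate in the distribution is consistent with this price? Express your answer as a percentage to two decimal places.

0.92%

P = D₁/(r−g) ⇒ g = r − D₁/P = 0.106 − £9,320.00/£96,305.90 = 0.009225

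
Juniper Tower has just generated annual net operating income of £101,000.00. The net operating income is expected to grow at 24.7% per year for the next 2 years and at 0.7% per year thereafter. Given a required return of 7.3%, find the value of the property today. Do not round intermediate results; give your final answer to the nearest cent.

£2335118.35

D_1 = 125947.00000
D_2 = 157055.90900
Terminal value at year 2: TV = D_2×(1+g_2)/(r−g_2) = 158155.30036/0.066 = 2396292.42974
P_0 = D_1/(1+r)^1 + D_2/(1+r)^2 + TV/(1+r)^2
    = 117378.37838 + 136412.71001 + 2081327.25723 = 2335118.34562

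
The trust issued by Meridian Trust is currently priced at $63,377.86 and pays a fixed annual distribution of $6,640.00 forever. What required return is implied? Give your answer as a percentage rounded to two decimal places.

10.48%

P = C/r ⇒ r = C/P = $6,640.00/$63,377.86 = 0.104768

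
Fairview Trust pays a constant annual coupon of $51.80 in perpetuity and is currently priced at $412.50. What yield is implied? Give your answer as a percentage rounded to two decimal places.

12.56%

P = C/r ⇒ r = C/P = $51.80/$412.50 = 0.125576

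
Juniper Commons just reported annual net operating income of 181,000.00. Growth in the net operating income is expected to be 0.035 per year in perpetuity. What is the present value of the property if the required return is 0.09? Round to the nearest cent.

3406090.91

D₁ = D₀ × (1 + g) = 181,000.00 × 1.035 = 187,335.0000
Growing perpetuity: P = D₁ / (r − g) = 187,335.0000 / (0.09 − 0.035) = 3,406,090.91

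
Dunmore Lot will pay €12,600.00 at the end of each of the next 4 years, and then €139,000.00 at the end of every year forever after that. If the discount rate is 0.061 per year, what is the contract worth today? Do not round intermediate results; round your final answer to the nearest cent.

PV of 4-year annuity: €12,600.00 × [1 − (1+0.061)^−4] / 0.061 = 43560.54094
Perpetuity value at year 4: €139,000.00 / 0.061 = 2278688.52459
PV of perpetuity: 2278688.52459 / (1+0.061)^4 = 1798139.69992
Total PV = 43560.54094 + 1798139.69992 = 1841700.24086

€1841700.24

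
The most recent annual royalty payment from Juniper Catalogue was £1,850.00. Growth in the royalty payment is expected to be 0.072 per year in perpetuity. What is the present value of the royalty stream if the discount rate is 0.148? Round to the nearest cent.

D₁ = D₀ × (1 + g) = £1,850.00 × 1.072 = £1,983.2000
Growing perpetuity: P = D₁ / (r − g) = £1,983.2000 / (0.148 − 0.072) = £26,094.74

£26094.74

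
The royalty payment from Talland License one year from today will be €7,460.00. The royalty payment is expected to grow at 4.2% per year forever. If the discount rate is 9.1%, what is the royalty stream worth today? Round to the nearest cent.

€152244.90

Growing perpetuity: P = D₁ / (r − g) = €7,460.0000 / (0.091 − 0.042) = €152,244.90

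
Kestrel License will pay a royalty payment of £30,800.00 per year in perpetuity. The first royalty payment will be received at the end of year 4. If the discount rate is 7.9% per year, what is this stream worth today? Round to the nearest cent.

Value at end of year 3: C / r = £30,800.00 / 0.079 = £389,873.4177
Discount to today: PV = £389,873.4177 / (1 + 0.079)^3 = £389,873.4177 / 1.256216 = £310,355.39

£310355.39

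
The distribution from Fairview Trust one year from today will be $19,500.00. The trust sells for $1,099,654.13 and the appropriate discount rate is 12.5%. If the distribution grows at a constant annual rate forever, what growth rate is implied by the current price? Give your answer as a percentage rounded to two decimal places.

10.73%

P = D₁/(r−g) ⇒ g = r − D₁/P = 0.125 − $19,500.00/$1,099,654.13 = 0.107267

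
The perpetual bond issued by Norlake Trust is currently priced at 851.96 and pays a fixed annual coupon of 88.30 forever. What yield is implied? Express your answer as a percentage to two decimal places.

P = C/r ⇒ r = C/P = 88.30/851.96 = 0.103643

10.36%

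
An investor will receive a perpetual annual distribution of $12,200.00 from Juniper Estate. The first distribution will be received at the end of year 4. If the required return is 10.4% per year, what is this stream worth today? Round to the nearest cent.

$87180.48

Value at end of year 3: C / r = $12,200.00 / 0.104 = $117,307.6923
Discount to today: PV = $117,307.6923 / (1 + 0.104)^3 = $117,307.6923 / 1.345573 = $87,180.48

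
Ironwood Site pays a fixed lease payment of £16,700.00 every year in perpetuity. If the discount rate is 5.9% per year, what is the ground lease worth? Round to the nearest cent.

Level perpetuity: PV = C / r = £16,700.00 / 0.059 = £283,050.85

£283050.85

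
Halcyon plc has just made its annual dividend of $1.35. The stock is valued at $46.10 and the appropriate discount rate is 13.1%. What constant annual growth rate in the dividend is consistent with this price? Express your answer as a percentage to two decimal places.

P = D₀(1+g)/(r−g) ⇒ P(r−g) = D₀(1+g) ⇒ g(P+D₀) = P·r − D₀
g = (P·r − D₀)/(P + D₀) = ($46.10×0.131 − $1.35) / ($46.10 + $1.35) = 0.098822

9.88%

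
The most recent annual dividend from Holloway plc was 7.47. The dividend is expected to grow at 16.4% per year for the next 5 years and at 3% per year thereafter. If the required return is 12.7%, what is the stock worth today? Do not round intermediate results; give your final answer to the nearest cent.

D_1 = 8.69508
D_2 = 10.12107
D_3 = 11.78093
D_4 = 13.71300
D_5 = 15.96193
Terminal value at year 5: TV = D_5×(1+g_2)/(r−g_2) = 16.44079/0.097 = 169.49270
P_0 = D_1/(1+r)^1 + D_2/(1+r)^2 + D_3/(1+r)^3 + D_4/(1+r)^4 + D_5/(1+r)^5 + TV/(1+r)^5
    = 7.71524 + 7.96854 + 8.23015 + 8.50035 + 8.77942 + 93.22479 = 134.41850

134.42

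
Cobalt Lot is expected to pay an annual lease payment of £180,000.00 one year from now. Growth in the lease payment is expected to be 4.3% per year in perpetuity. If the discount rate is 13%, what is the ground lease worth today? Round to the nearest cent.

Growing perpetuity: P = D₁ / (r − g) = £180,000.0000 / (0.13 − 0.043) = £2,068,965.52

£2068965.52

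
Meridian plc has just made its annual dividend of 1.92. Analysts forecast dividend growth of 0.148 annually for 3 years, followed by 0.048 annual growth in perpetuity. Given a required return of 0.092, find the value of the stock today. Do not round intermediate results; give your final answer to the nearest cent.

D_1 = 2.20416
D_2 = 2.53038
D_3 = 2.90487
Terminal value at year 3: TV = D_3×(1+g_2)/(r−g_2) = 3.04431/0.044 = 69.18875
P_0 = D_1/(1+r)^1 + D_2/(1+r)^2 + D_3/(1+r)^3 + TV/(1+r)^3
    = 2.01846 + 2.12197 + 2.23079 + 53.13340 = 59.50462

59.50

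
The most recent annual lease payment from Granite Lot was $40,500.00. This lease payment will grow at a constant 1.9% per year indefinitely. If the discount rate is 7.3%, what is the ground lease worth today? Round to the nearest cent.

$764250.00

D₁ = D₀ × (1 + g) = $40,500.00 × 1.019 = $41,269.5000
Growing perpetuity: P = D₁ / (r − g) = $41,269.5000 / (0.073 − 0.019) = $764,250.00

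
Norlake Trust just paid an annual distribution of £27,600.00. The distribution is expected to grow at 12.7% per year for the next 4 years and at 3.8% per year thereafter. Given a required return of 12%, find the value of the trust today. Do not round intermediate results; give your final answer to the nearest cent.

£470328.04

D_1 = 31105.20000
D_2 = 35055.56040
D_3 = 39507.61657
D_4 = 44525.08388
Terminal value at year 4: TV = D_4×(1+g_2)/(r−g_2) = 46217.03706/0.082 = 563622.40320
P_0 = D_1/(1+r)^1 + D_2/(1+r)^2 + D_3/(1+r)^3 + D_4/(1+r)^4 + TV/(1+r)^4
    = 27772.50000 + 27946.07812 + 28120.74111 + 28296.49575 + 358192.22663 = 470328.04161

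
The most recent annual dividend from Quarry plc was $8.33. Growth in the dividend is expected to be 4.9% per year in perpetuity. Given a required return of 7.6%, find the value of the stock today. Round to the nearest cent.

D₁ = D₀ × (1 + g) = $8.33 × 1.049 = $8.7382
Growing perpetuity: P = D₁ / (r − g) = $8.7382 / (0.076 − 0.049) = $323.64

$323.64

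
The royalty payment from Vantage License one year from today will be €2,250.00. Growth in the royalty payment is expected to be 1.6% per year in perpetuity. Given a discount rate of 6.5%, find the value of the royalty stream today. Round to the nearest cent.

Growing perpetuity: P = D₁ / (r − g) = €2,250.0000 / (0.065 − 0.016) = €45,918.37

€45918.37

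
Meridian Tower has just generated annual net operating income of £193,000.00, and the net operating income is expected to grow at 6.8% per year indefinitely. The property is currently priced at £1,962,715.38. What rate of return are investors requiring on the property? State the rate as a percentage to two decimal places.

17.30%

D₁ = £193,000.00 × 1.068 = £206,124.0000
P = D₁/(r − g) ⇒ r = D₁/P + g = £206,124.0000/£1,962,715.38 + 0.068 = 0.105020 + 0.068 = 0.173020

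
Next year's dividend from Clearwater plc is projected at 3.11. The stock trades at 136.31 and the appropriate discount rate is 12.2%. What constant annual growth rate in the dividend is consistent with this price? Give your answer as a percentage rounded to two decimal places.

9.92%

P = D₁/(r−g) ⇒ g = r − D₁/P = 0.122 − 3.11/136.31 = 0.099184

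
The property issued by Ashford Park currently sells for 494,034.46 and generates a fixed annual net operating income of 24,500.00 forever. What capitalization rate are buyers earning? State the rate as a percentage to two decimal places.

4.96%

P = C/r ⇒ r = C/P = 24,500.00/494,034.46 = 0.049592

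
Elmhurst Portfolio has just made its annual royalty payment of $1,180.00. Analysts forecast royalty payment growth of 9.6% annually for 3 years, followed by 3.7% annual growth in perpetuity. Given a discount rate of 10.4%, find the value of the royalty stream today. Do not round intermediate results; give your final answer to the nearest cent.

D_1 = 1293.28000
D_2 = 1417.43488
D_3 = 1553.50863
Terminal value at year 3: TV = D_3×(1+g_2)/(r−g_2) = 1610.98845/0.067 = 24044.60370
P_0 = D_1/(1+r)^1 + D_2/(1+r)^2 + D_3/(1+r)^3 + TV/(1+r)^3
    = 1171.44928 + 1162.96051 + 1154.53326 + 17869.41781 = 21358.36086

$21358.36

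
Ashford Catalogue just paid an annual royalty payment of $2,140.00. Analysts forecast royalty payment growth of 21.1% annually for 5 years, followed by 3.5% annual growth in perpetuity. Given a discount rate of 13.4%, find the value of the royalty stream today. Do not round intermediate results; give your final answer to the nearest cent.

D_1 = 2591.54000
D_2 = 3138.35494
D_3 = 3800.54783
D_4 = 4602.46342
D_5 = 5573.58321
Terminal value at year 5: TV = D_5×(1+g_2)/(r−g_2) = 5768.65862/0.099 = 58269.27899
P_0 = D_1/(1+r)^1 + D_2/(1+r)^2 + D_3/(1+r)^3 + D_4/(1+r)^4 + D_5/(1+r)^5 + TV/(1+r)^5
    = 2285.30864 + 2440.48392 + 2606.19579 + 2783.15970 + 2972.13968 + 31072.36941 = 44159.65715

$44159.66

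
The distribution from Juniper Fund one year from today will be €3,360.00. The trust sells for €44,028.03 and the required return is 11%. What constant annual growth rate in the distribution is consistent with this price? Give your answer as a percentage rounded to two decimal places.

P = D₁/(r−g) ⇒ g = r − D₁/P = 0.11 − €3,360.00/€44,028.03 = 0.033685

3.37%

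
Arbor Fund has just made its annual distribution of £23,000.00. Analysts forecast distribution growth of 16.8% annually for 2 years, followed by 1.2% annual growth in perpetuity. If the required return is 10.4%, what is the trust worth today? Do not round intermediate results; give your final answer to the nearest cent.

£333260.87

D_1 = 26864.00000
D_2 = 31377.15200
Terminal value at year 2: TV = D_2×(1+g_2)/(r−g_2) = 31753.67782/0.092 = 345148.67200
P_0 = D_1/(1+r)^1 + D_2/(1+r)^2 + TV/(1+r)^2
    = 24333.33333 + 25743.96135 + 283183.57488 = 333260.86957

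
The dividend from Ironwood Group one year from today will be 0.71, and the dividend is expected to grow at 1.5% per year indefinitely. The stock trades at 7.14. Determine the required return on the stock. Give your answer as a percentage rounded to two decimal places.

P = D₁/(r − g) ⇒ r = D₁/P + g = 0.7100/7.14 + 0.015 = 0.099440 + 0.015 = 0.114440

11.44%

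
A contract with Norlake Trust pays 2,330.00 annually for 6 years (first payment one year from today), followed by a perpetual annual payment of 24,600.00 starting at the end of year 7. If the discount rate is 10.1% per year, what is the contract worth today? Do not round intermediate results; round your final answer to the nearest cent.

PV of 6-year annuity: 2,330.00 × [1 − (1+0.101)^−6] / 0.101 = 10118.08834
Perpetuity value at year 6: 24,600.00 / 0.101 = 243564.35644
PV of perpetuity: 243564.35644 / (1+0.101)^6 = 136738.18768
Total PV = 10118.08834 + 136738.18768 = 146856.27602

146856.28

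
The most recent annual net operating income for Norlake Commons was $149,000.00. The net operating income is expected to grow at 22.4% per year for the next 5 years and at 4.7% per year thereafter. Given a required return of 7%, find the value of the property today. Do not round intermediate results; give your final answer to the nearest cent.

D_1 = 182376.00000
D_2 = 223228.22400
D_3 = 273231.34618
D_4 = 334435.16772
D_5 = 409348.64529
Terminal value at year 5: TV = D_5×(1+g_2)/(r−g_2) = 428588.03162/0.023 = 18634262.24422
P_0 = D_1/(1+r)^1 + D_2/(1+r)^2 + D_3/(1+r)^3 + D_4/(1+r)^4 + D_5/(1+r)^5 + TV/(1+r)^5
    = 170444.85981 + 194976.17609 + 223038.16778 + 255138.98819 + 291859.92668 + 13285971.44501 = 14421429.56356

$14421429.56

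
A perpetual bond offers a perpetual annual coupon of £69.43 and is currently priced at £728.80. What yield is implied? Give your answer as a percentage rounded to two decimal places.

9.53%

P = C/r ⇒ r = C/P = £69.43/£728.80 = 0.095266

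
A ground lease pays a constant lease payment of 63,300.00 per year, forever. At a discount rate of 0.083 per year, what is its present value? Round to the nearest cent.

Level perpetuity: PV = C / r = 63,300.00 / 0.083 = 762,650.60

762650.60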